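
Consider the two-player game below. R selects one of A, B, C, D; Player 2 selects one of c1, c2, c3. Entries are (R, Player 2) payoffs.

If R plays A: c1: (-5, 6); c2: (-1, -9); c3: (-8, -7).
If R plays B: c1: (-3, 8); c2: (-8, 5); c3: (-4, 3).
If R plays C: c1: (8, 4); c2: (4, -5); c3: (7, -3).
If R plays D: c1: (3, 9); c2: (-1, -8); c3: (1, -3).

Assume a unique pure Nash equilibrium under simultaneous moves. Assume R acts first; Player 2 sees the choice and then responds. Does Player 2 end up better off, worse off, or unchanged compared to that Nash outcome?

unchanged

Backward induction with R moving first.
- A: BR = c1, leader payoff -5.
- B: BR = c1, leader payoff -3.
- C: BR = c1, leader payoff 8.
- D: BR = c1, leader payoff 3.
R's induced payoffs are -5, -3, 8, 3, so R commits to C. Subgame-perfect outcome: (C, c1) with payoffs (8, 4).
For the simultaneous game, intersect best replies.
R's best replies: c1→C; c2→C; c3→C.
Player 2's best replies: A→c1; B→c1; C→c1; D→c1.
The unique mutual best reply is (C, c1), giving (8, 4).
Player 2 earns 4 sequentially versus 4 at the Nash outcome: unchanged.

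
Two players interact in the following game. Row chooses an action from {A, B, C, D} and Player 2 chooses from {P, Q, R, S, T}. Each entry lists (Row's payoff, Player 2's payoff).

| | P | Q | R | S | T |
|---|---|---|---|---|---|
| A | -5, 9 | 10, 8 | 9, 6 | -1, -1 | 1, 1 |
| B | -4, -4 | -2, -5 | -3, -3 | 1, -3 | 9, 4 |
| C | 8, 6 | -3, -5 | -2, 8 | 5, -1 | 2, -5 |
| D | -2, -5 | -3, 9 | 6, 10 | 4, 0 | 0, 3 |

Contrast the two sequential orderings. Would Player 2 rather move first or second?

first

If Row leads: Player 2's best replies are A→P, B→T, C→R, D→R; Row's induced payoffs -5, 9, -2, 6; outcome (B, T), payoffs (9, 4).
If Player 2 leads: Row's best replies are P→C, Q→A, R→A, S→C, T→B; Player 2's induced payoffs 6, 8, 6, -1, 4; outcome (A, Q), payoffs (10, 8).
Player 2 gets 8 moving first and 4 moving second, so Player 2 prefers to move first.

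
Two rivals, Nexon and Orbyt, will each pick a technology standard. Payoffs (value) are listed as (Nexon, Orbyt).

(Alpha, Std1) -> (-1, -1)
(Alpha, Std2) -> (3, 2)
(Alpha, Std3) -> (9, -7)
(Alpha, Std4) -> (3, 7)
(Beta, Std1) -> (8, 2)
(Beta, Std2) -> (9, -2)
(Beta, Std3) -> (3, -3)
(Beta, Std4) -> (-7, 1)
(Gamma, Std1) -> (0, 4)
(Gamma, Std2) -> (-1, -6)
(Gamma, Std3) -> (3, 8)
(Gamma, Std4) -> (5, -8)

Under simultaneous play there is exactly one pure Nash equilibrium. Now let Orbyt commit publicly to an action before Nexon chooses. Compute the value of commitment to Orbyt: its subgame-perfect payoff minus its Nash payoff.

Backward induction with Orbyt moving first.
- Std1: Nexon compares -1, 8, 0 and picks Beta; Orbyt would get 2.
- Std2: Nexon compares 3, 9, -1 and picks Beta; Orbyt would get -2.
- Std3: Nexon compares 9, 3, 3 and picks Alpha; Orbyt would get -7.
- Std4: Nexon compares 3, -7, 5 and picks Gamma; Orbyt would get -8.
Orbyt's induced payoffs are 2, -2, -7, -8, so Orbyt commits to Std1. Subgame-perfect outcome: (Beta, Std1) with payoffs (8, 2).
Under simultaneous play:
Nexon's best replies: Std1→Beta; Std2→Beta; Std3→Alpha; Std4→Gamma.
Orbyt's best replies: Alpha→Std4; Beta→Std1; Gamma→Std3.
Only (Beta, Std1) has each player best-responding; Nash payoffs (8, 2).
Orbyt's commitment gain: 2 − 2 = 0.

0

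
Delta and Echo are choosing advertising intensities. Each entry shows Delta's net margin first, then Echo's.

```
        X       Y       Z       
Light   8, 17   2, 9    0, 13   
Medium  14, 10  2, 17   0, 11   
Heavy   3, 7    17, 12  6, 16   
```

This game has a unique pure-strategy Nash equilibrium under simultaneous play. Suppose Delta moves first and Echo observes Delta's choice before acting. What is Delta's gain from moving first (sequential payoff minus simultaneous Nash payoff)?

Backward induction with Delta moving first.
- Light: BR = X, leader payoff 8.
- Medium: BR = Y, leader payoff 2.
- Heavy: BR = Z, leader payoff 6.
Among 8, 2, 6, the best is 8 at Light. Subgame-perfect outcome: (Light, X) with payoffs (8, 17).
For the simultaneous game, intersect best replies.
Delta's best replies: X→Medium; Y→Heavy; Z→Heavy.
Echo's best replies: Light→X; Medium→Y; Heavy→Z.
The unique mutual best reply is (Heavy, Z), giving (6, 16).
Delta's commitment gain: 8 − 6 = 2.

2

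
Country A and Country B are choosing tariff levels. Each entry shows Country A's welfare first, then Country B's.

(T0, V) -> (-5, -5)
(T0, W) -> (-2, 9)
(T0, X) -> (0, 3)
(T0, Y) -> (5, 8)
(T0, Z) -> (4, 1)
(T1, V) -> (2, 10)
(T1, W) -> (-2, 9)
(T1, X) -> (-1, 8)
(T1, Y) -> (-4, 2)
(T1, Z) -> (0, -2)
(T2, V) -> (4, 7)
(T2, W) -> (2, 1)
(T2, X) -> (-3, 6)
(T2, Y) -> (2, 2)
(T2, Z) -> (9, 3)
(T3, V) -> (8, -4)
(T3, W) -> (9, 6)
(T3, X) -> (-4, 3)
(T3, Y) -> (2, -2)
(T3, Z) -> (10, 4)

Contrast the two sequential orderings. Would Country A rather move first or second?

first

If Country A leads: Country B's best replies are T0→W, T1→V, T2→V, T3→W; Country A's induced payoffs -2, 2, 4, 9; outcome (T3, W), payoffs (9, 6).
If Country B leads: Country A's best replies are V→T3, W→T3, X→T0, Y→T0, Z→T3; Country B's induced payoffs -4, 6, 3, 8, 4; outcome (T0, Y), payoffs (5, 8).
Country A gets 9 moving first and 5 moving second, so Country A prefers to move first.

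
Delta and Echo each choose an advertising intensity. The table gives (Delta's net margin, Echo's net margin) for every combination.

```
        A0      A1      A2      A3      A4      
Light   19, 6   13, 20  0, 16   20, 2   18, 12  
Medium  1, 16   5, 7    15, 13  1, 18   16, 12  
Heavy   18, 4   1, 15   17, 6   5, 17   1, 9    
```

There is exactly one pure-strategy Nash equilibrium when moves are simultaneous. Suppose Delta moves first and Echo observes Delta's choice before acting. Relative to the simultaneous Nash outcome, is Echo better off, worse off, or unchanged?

unchanged

Solve by backward induction (Delta leads).
- Light: BR = A1, leader payoff 13.
- Medium: BR = A3, leader payoff 1.
- Heavy: BR = A3, leader payoff 5.
Delta's induced payoffs are 13, 1, 5, so Delta commits to Light. Subgame-perfect outcome: (Light, A1) with payoffs (13, 20).
Under simultaneous play:
Delta's best replies: A0→Light; A1→Light; A2→Heavy; A3→Light; A4→Light.
Echo's best replies: Light→A1; Medium→A3; Heavy→A3.
Only (Light, A1) has each player best-responding; Nash payoffs (13, 20).
Echo earns 20 sequentially versus 20 at the Nash outcome: unchanged.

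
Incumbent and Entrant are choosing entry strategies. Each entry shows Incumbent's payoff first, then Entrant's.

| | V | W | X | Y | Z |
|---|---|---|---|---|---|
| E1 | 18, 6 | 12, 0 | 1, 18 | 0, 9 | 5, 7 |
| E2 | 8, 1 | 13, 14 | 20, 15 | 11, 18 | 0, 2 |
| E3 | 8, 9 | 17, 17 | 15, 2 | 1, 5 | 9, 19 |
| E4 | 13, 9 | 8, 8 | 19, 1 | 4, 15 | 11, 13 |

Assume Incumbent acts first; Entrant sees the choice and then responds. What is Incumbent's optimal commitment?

E2

Backward induction with Incumbent moving first.
- E1 → Entrant plays X (best of 6, 0, 18, 9, 7); Incumbent gets 1.
- E2 → Entrant plays Y (best of 1, 14, 15, 18, 2); Incumbent gets 11.
- E3 → Entrant plays Z (best of 9, 17, 2, 5, 19); Incumbent gets 9.
- E4 → Entrant plays Y (best of 9, 8, 1, 15, 13); Incumbent gets 4.
Maximizing over 1, 11, 9, 4, Incumbent chooses E2. Subgame-perfect outcome: (E2, Y) with payoffs (11, 18).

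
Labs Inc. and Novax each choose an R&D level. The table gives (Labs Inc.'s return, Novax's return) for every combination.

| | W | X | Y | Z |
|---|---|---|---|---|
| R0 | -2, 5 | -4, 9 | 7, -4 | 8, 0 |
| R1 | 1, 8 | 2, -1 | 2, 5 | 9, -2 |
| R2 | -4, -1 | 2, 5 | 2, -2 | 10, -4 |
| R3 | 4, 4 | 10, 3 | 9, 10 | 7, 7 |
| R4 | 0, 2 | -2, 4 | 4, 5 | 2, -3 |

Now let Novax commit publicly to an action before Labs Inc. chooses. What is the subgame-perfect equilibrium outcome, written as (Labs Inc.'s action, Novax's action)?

(R3, Y)

Solve by backward induction (Novax leads).
- W: Labs Inc. compares -2, 1, -4, 4, 0 and picks R3; Novax would get 4.
- X: Labs Inc. compares -4, 2, 2, 10, -2 and picks R3; Novax would get 3.
- Y: Labs Inc. compares 7, 2, 2, 9, 4 and picks R3; Novax would get 10.
- Z: Labs Inc. compares 8, 9, 10, 7, 2 and picks R2; Novax would get -4.
Maximizing over 4, 3, 10, -4, Novax chooses Y. Subgame-perfect outcome: (R3, Y) with payoffs (9, 10).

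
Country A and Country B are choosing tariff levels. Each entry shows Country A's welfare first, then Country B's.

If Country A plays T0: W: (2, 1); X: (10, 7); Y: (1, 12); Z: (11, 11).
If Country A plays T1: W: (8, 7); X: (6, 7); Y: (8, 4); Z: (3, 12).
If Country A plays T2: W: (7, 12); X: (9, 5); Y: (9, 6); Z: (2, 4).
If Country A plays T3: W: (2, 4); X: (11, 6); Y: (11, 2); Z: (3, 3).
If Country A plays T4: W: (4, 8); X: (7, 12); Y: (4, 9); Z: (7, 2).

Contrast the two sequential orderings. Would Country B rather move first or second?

If Country A leads: Country B's best replies are T0→Y, T1→Z, T2→W, T3→X, T4→X; Country A's induced payoffs 1, 3, 7, 11, 7; outcome (T3, X), payoffs (11, 6).
If Country B leads: Country A's best replies are W→T1, X→T3, Y→T3, Z→T0; Country B's induced payoffs 7, 6, 2, 11; outcome (T0, Z), payoffs (11, 11).
Country B gets 11 moving first and 6 moving second, so Country B prefers to move first.

first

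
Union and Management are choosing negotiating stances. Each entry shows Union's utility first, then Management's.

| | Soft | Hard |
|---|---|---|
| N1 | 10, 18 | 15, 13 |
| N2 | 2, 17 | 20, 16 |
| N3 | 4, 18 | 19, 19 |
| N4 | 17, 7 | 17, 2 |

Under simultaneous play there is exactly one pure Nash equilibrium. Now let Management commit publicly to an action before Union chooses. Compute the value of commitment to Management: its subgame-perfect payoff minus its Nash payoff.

9

Union best-responds to each possible Management move:
- Soft: BR = N4, leader payoff 7.
- Hard: BR = N2, leader payoff 16.
Among 7, 16, the best is 16 at Hard. Subgame-perfect outcome: (N2, Hard) with payoffs (20, 16).
Now find the simultaneous Nash equilibrium.
Union's best replies: Soft→N4; Hard→N2.
Management's best replies: N1→Soft; N2→Soft; N3→Hard; N4→Soft.
The unique mutual best reply is (N4, Soft), giving (17, 7).
Management's commitment gain: 16 − 7 = 9.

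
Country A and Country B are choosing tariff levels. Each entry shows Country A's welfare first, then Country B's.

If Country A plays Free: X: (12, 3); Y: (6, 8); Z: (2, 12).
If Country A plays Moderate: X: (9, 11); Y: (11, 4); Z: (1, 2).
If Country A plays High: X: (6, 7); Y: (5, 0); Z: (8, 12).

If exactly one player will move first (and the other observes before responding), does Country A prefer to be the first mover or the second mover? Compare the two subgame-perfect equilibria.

first

If Country A leads: Country B's best replies are Free→Z, Moderate→X, High→Z; Country A's induced payoffs 2, 9, 8; outcome (Moderate, X), payoffs (9, 11).
If Country B leads: Country A's best replies are X→Free, Y→Moderate, Z→High; Country B's induced payoffs 3, 4, 12; outcome (High, Z), payoffs (8, 12).
Country A gets 9 moving first and 8 moving second, so Country A prefers to move first.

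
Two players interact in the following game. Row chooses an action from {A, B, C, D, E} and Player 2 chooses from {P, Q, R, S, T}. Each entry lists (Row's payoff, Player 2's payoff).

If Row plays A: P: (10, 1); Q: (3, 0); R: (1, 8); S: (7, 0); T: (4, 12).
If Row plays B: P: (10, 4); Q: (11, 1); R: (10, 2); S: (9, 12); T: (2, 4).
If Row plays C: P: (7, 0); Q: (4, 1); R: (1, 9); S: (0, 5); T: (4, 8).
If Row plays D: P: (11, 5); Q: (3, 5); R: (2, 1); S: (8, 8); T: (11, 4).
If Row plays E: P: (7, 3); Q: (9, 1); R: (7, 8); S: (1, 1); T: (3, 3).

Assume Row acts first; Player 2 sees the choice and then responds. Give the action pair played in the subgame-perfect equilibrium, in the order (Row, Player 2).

(B, S)

Solve by backward induction (Row leads).
- A: Player 2 compares 1, 0, 8, 0, 12 and picks T; Row would get 4.
- B: Player 2 compares 4, 1, 2, 12, 4 and picks S; Row would get 9.
- C: Player 2 compares 0, 1, 9, 5, 8 and picks R; Row would get 1.
- D: Player 2 compares 5, 5, 1, 8, 4 and picks S; Row would get 8.
- E: Player 2 compares 3, 1, 8, 1, 3 and picks R; Row would get 7.
Row's induced payoffs are 4, 9, 1, 8, 7, so Row commits to B. Subgame-perfect outcome: (B, S) with payoffs (9, 12).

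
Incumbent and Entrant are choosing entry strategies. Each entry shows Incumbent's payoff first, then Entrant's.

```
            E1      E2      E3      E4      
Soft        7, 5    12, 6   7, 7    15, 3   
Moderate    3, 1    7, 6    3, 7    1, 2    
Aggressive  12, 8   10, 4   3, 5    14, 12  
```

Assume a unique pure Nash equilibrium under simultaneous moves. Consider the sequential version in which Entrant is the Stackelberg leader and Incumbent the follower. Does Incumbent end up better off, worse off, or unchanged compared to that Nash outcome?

better off

Work backward from Incumbent's decision.
- E1: BR = Aggressive, leader payoff 8.
- E2: BR = Soft, leader payoff 6.
- E3: BR = Soft, leader payoff 7.
- E4: BR = Soft, leader payoff 3.
Among 8, 6, 7, 3, the best is 8 at E1. Subgame-perfect outcome: (Aggressive, E1) with payoffs (12, 8).
For the simultaneous game, intersect best replies.
Incumbent's best replies: E1→Aggressive; E2→Soft; E3→Soft; E4→Soft.
Entrant's best replies: Soft→E3; Moderate→E3; Aggressive→E4.
Only (Soft, E3) has each player best-responding; Nash payoffs (7, 7).
Incumbent earns 12 sequentially versus 7 at the Nash outcome: better off.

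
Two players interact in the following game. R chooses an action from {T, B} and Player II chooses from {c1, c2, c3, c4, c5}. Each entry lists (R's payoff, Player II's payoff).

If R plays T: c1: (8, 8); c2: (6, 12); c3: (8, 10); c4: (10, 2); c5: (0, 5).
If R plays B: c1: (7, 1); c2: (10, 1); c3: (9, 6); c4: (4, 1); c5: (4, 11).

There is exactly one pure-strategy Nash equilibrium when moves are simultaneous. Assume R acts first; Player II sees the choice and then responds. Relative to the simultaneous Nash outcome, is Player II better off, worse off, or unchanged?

better off

Backward induction with R moving first.
- T: Player II compares 8, 12, 10, 2, 5 and picks c2; R would get 6.
- B: Player II compares 1, 1, 6, 1, 11 and picks c5; R would get 4.
Maximizing over 6, 4, R chooses T. Subgame-perfect outcome: (T, c2) with payoffs (6, 12).
Now find the simultaneous Nash equilibrium.
R's best replies: c1→T; c2→B; c3→B; c4→T; c5→B.
Player II's best replies: T→c2; B→c5.
The unique mutual best reply is (B, c5), giving (4, 11).
Player II earns 12 sequentially versus 11 at the Nash outcome: better off.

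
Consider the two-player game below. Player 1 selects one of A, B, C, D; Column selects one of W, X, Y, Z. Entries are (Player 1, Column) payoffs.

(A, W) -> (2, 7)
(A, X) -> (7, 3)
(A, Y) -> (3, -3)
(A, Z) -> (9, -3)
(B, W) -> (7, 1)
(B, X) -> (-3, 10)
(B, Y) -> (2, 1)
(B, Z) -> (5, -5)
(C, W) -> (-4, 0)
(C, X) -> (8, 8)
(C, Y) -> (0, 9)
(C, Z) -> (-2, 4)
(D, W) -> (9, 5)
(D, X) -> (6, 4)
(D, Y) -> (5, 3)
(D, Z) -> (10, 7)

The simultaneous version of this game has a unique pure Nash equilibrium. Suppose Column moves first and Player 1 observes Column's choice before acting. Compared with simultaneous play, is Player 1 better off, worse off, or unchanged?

worse off

Backward induction with Column moving first.
- W: Player 1 compares 2, 7, -4, 9 and picks D; Column would get 5.
- X: Player 1 compares 7, -3, 8, 6 and picks C; Column would get 8.
- Y: Player 1 compares 3, 2, 0, 5 and picks D; Column would get 3.
- Z: Player 1 compares 9, 5, -2, 10 and picks D; Column would get 7.
Column's induced payoffs are 5, 8, 3, 7, so Column commits to X. Subgame-perfect outcome: (C, X) with payoffs (8, 8).
For the simultaneous game, intersect best replies.
Player 1's best replies: W→D; X→C; Y→D; Z→D.
Column's best replies: A→W; B→X; C→Y; D→Z.
Only (D, Z) has each player best-responding; Nash payoffs (10, 7).
Player 1 earns 8 sequentially versus 10 at the Nash outcome: worse off.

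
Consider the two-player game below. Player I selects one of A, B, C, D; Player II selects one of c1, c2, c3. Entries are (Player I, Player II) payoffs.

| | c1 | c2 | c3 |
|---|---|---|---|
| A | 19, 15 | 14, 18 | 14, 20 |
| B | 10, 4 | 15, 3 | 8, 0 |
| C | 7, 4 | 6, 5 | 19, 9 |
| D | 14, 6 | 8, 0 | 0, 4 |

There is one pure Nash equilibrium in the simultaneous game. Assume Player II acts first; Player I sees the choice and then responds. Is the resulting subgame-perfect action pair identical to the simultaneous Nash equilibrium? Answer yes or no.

no

Backward induction with Player II moving first.
- c1: BR = A, leader payoff 15.
- c2: BR = B, leader payoff 3.
- c3: BR = C, leader payoff 9.
Maximizing over 15, 3, 9, Player II chooses c1. Subgame-perfect outcome: (A, c1) with payoffs (19, 15).
Under simultaneous play:
Player I's best replies: c1→A; c2→B; c3→C.
Player II's best replies: A→c3; B→c1; C→c3; D→c1.
Only (C, c3) has each player best-responding; Nash payoffs (19, 9).
Sequential outcome (A, c1) differs from the Nash profile (C, c3).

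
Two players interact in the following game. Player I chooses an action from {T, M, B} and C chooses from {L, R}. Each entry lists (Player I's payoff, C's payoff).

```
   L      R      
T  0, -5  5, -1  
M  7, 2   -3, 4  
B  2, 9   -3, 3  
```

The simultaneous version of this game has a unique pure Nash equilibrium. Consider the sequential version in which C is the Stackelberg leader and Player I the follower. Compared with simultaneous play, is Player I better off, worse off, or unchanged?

better off

Solve by backward induction (C leads).
- L: Player I compares 0, 7, 2 and picks M; C would get 2.
- R: Player I compares 5, -3, -3 and picks T; C would get -1.
Maximizing over 2, -1, C chooses L. Subgame-perfect outcome: (M, L) with payoffs (7, 2).
Now find the simultaneous Nash equilibrium.
Player I's best replies: L→M; R→T.
C's best replies: T→R; M→R; B→L.
Only (T, R) has each player best-responding; Nash payoffs (5, -1).
Player I earns 7 sequentially versus 5 at the Nash outcome: better off.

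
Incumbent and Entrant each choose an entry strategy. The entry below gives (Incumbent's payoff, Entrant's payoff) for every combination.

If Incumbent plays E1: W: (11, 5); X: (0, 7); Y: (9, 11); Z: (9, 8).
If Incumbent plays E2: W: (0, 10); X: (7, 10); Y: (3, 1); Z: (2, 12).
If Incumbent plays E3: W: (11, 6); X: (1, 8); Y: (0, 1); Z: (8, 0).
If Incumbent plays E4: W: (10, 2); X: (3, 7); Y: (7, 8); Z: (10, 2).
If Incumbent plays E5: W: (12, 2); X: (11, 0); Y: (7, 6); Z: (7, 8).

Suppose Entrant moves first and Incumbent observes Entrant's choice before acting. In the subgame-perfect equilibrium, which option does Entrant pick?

Y

Incumbent best-responds to each possible Entrant move:
- W: BR = E5, leader payoff 2.
- X: BR = E5, leader payoff 0.
- Y: BR = E1, leader payoff 11.
- Z: BR = E4, leader payoff 2.
Entrant's induced payoffs are 2, 0, 11, 2, so Entrant commits to Y. Subgame-perfect outcome: (E1, Y) with payoffs (9, 11).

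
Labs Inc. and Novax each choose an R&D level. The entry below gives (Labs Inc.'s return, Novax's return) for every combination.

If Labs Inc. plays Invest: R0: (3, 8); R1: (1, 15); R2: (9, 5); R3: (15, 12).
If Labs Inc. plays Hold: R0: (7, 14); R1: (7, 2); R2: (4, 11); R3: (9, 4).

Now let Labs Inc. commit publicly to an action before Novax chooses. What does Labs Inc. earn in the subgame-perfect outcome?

Novax best-responds to each possible Labs Inc. move:
- Invest → Novax plays R1 (best of 8, 15, 5, 12); Labs Inc. gets 1.
- Hold → Novax plays R0 (best of 14, 2, 11, 4); Labs Inc. gets 7.
Labs Inc.'s induced payoffs are 1, 7, so Labs Inc. commits to Hold. Subgame-perfect outcome: (Hold, R0) with payoffs (7, 14).

7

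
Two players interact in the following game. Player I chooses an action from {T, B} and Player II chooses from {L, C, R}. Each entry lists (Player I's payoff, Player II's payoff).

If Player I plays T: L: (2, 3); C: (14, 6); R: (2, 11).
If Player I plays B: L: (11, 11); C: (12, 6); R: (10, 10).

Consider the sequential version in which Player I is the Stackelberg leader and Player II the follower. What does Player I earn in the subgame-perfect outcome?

11

Player II best-responds to each possible Player I move:
- T: Player II compares 3, 6, 11 and picks R; Player I would get 2.
- B: Player II compares 11, 6, 10 and picks L; Player I would get 11.
Player I's induced payoffs are 2, 11, so Player I commits to B. Subgame-perfect outcome: (B, L) with payoffs (11, 11).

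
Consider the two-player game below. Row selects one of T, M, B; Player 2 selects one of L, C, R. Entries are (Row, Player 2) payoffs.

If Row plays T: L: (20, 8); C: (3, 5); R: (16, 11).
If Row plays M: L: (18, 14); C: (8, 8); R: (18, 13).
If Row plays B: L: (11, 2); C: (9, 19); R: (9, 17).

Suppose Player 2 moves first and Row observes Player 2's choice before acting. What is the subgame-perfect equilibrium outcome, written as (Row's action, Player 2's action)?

(B, C)

Backward induction with Player 2 moving first.
- L: BR = T, leader payoff 8.
- C: BR = B, leader payoff 19.
- R: BR = M, leader payoff 13.
Player 2's induced payoffs are 8, 19, 13, so Player 2 commits to C. Subgame-perfect outcome: (B, C) with payoffs (9, 19).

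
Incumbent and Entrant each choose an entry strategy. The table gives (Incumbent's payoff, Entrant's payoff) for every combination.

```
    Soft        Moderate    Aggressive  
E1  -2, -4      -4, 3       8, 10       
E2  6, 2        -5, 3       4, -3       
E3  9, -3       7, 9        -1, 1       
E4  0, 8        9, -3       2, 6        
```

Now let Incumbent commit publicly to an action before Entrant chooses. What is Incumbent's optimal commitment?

E1

Entrant best-responds to each possible Incumbent move:
- E1: Entrant compares -4, 3, 10 and picks Aggressive; Incumbent would get 8.
- E2: Entrant compares 2, 3, -3 and picks Moderate; Incumbent would get -5.
- E3: Entrant compares -3, 9, 1 and picks Moderate; Incumbent would get 7.
- E4: Entrant compares 8, -3, 6 and picks Soft; Incumbent would get 0.
Maximizing over 8, -5, 7, 0, Incumbent chooses E1. Subgame-perfect outcome: (E1, Aggressive) with payoffs (8, 10).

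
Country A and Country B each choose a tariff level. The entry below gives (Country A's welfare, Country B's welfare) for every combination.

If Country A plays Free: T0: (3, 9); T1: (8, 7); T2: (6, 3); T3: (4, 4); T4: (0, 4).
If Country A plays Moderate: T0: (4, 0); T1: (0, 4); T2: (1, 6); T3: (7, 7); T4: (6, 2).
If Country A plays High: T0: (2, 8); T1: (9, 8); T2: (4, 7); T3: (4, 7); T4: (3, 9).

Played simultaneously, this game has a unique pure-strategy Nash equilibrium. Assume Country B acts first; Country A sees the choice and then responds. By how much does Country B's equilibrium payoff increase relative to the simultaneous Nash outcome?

1

Work backward from Country A's decision.
- T0: Country A compares 3, 4, 2 and picks Moderate; Country B would get 0.
- T1: Country A compares 8, 0, 9 and picks High; Country B would get 8.
- T2: Country A compares 6, 1, 4 and picks Free; Country B would get 3.
- T3: Country A compares 4, 7, 4 and picks Moderate; Country B would get 7.
- T4: Country A compares 0, 6, 3 and picks Moderate; Country B would get 2.
Country B's induced payoffs are 0, 8, 3, 7, 2, so Country B commits to T1. Subgame-perfect outcome: (High, T1) with payoffs (9, 8).
Under simultaneous play:
Country A's best replies: T0→Moderate; T1→High; T2→Free; T3→Moderate; T4→Moderate.
Country B's best replies: Free→T0; Moderate→T3; High→T4.
Only (Moderate, T3) has each player best-responding; Nash payoffs (7, 7).
Country B's commitment gain: 8 − 7 = 1.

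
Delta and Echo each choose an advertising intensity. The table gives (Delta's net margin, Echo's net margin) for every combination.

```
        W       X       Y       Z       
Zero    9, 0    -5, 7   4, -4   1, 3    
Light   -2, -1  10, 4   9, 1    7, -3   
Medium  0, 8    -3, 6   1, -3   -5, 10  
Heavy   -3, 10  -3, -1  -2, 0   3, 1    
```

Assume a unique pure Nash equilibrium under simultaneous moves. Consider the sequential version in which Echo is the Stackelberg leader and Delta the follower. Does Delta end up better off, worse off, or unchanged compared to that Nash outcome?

Work backward from Delta's decision.
- W: Delta compares 9, -2, 0, -3 and picks Zero; Echo would get 0.
- X: Delta compares -5, 10, -3, -3 and picks Light; Echo would get 4.
- Y: Delta compares 4, 9, 1, -2 and picks Light; Echo would get 1.
- Z: Delta compares 1, 7, -5, 3 and picks Light; Echo would get -3.
Maximizing over 0, 4, 1, -3, Echo chooses X. Subgame-perfect outcome: (Light, X) with payoffs (10, 4).
Now find the simultaneous Nash equilibrium.
Delta's best replies: W→Zero; X→Light; Y→Light; Z→Light.
Echo's best replies: Zero→X; Light→X; Medium→Z; Heavy→W.
Only (Light, X) has each player best-responding; Nash payoffs (10, 4).
Delta earns 10 sequentially versus 10 at the Nash outcome: unchanged.

unchanged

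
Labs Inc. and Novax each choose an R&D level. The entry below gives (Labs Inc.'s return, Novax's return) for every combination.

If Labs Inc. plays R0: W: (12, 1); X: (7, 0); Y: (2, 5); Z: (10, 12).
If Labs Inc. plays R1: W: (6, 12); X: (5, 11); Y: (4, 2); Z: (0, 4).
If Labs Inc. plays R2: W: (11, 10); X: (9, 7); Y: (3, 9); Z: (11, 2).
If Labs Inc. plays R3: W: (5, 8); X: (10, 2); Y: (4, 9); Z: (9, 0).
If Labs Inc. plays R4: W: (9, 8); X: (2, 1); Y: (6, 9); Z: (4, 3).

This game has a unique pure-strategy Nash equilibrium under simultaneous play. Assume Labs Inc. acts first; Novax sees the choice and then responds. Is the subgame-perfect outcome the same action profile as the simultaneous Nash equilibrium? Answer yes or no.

no

Novax best-responds to each possible Labs Inc. move:
- R0: BR = Z, leader payoff 10.
- R1: BR = W, leader payoff 6.
- R2: BR = W, leader payoff 11.
- R3: BR = Y, leader payoff 4.
- R4: BR = Y, leader payoff 6.
Maximizing over 10, 6, 11, 4, 6, Labs Inc. chooses R2. Subgame-perfect outcome: (R2, W) with payoffs (11, 10).
Now find the simultaneous Nash equilibrium.
Labs Inc.'s best replies: W→R0; X→R3; Y→R4; Z→R2.
Novax's best replies: R0→Z; R1→W; R2→W; R3→Y; R4→Y.
Only (R4, Y) has each player best-responding; Nash payoffs (6, 9).
Sequential outcome (R2, W) differs from the Nash profile (R4, Y).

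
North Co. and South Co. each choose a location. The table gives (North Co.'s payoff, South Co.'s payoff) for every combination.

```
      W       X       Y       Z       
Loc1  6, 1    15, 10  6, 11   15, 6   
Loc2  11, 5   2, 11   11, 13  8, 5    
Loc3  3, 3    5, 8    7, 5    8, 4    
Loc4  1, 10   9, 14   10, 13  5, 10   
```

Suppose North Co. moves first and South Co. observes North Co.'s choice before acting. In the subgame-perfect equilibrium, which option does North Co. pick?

Loc2

Solve by backward induction (North Co. leads).
- Loc1: BR = Y, leader payoff 6.
- Loc2: BR = Y, leader payoff 11.
- Loc3: BR = X, leader payoff 5.
- Loc4: BR = X, leader payoff 9.
North Co.'s induced payoffs are 6, 11, 5, 9, so North Co. commits to Loc2. Subgame-perfect outcome: (Loc2, Y) with payoffs (11, 13).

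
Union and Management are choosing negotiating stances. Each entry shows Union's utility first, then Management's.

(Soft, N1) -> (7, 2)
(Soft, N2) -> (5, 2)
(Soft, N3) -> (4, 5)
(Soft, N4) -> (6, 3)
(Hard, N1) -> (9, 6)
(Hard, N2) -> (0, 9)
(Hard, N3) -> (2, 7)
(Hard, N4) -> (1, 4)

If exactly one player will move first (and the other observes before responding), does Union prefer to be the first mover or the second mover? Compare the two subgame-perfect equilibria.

second

If Union leads: Management's best replies are Soft→N3, Hard→N2; Union's induced payoffs 4, 0; outcome (Soft, N3), payoffs (4, 5).
If Management leads: Union's best replies are N1→Hard, N2→Soft, N3→Soft, N4→Soft; Management's induced payoffs 6, 2, 5, 3; outcome (Hard, N1), payoffs (9, 6).
Union gets 4 moving first and 9 moving second, so Union prefers to move second.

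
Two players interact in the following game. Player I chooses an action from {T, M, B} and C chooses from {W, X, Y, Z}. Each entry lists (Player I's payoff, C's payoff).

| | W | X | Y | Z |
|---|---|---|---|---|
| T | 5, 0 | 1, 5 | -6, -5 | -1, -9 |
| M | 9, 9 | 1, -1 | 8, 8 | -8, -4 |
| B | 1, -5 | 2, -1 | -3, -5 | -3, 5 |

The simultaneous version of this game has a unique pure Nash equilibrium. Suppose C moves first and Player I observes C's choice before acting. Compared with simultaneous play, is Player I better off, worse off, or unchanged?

Player I best-responds to each possible C move:
- W: BR = M, leader payoff 9.
- X: BR = B, leader payoff -1.
- Y: BR = M, leader payoff 8.
- Z: BR = T, leader payoff -9.
Maximizing over 9, -1, 8, -9, C chooses W. Subgame-perfect outcome: (M, W) with payoffs (9, 9).
Now find the simultaneous Nash equilibrium.
Player I's best replies: W→M; X→B; Y→M; Z→T.
C's best replies: T→X; M→W; B→Z.
Only (M, W) has each player best-responding; Nash payoffs (9, 9).
Player I earns 9 sequentially versus 9 at the Nash outcome: unchanged.

unchanged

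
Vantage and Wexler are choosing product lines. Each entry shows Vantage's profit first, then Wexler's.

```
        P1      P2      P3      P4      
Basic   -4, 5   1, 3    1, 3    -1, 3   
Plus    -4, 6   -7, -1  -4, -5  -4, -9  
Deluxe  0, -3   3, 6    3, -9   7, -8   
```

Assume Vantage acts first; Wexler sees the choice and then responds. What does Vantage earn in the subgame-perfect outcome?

Backward induction with Vantage moving first.
- Basic → Wexler plays P1 (best of 5, 3, 3, 3); Vantage gets -4.
- Plus → Wexler plays P1 (best of 6, -1, -5, -9); Vantage gets -4.
- Deluxe → Wexler plays P2 (best of -3, 6, -9, -8); Vantage gets 3.
Among -4, -4, 3, the best is 3 at Deluxe. Subgame-perfect outcome: (Deluxe, P2) with payoffs (3, 6).

3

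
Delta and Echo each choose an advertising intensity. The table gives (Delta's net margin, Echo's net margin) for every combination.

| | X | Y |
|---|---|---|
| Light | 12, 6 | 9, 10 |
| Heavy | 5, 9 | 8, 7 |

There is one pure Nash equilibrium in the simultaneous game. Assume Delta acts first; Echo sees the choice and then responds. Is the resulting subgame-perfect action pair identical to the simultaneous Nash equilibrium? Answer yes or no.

Echo best-responds to each possible Delta move:
- Light → Echo plays Y (best of 6, 10); Delta gets 9.
- Heavy → Echo plays X (best of 9, 7); Delta gets 5.
Delta's induced payoffs are 9, 5, so Delta commits to Light. Subgame-perfect outcome: (Light, Y) with payoffs (9, 10).
Now find the simultaneous Nash equilibrium.
Delta's best replies: X→Light; Y→Light.
Echo's best replies: Light→Y; Heavy→X.
The unique mutual best reply is (Light, Y), giving (9, 10).
Sequential outcome (Light, Y) coincides with the Nash profile (Light, Y).

yes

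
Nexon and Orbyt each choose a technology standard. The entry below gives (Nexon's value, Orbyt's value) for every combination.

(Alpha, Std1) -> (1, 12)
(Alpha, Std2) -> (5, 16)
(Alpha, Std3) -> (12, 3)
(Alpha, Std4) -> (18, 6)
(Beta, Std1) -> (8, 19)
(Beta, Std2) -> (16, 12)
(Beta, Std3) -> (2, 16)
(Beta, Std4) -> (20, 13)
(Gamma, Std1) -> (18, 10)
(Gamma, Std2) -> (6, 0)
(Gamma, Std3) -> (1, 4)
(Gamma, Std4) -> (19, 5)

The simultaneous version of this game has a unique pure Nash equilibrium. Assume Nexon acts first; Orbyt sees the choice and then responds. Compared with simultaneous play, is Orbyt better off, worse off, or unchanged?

unchanged

Backward induction with Nexon moving first.
- Alpha → Orbyt plays Std2 (best of 12, 16, 3, 6); Nexon gets 5.
- Beta → Orbyt plays Std1 (best of 19, 12, 16, 13); Nexon gets 8.
- Gamma → Orbyt plays Std1 (best of 10, 0, 4, 5); Nexon gets 18.
Nexon's induced payoffs are 5, 8, 18, so Nexon commits to Gamma. Subgame-perfect outcome: (Gamma, Std1) with payoffs (18, 10).
Now find the simultaneous Nash equilibrium.
Nexon's best replies: Std1→Gamma; Std2→Beta; Std3→Alpha; Std4→Beta.
Orbyt's best replies: Alpha→Std2; Beta→Std1; Gamma→Std1.
Only (Gamma, Std1) has each player best-responding; Nash payoffs (18, 10).
Orbyt earns 10 sequentially versus 10 at the Nash outcome: unchanged.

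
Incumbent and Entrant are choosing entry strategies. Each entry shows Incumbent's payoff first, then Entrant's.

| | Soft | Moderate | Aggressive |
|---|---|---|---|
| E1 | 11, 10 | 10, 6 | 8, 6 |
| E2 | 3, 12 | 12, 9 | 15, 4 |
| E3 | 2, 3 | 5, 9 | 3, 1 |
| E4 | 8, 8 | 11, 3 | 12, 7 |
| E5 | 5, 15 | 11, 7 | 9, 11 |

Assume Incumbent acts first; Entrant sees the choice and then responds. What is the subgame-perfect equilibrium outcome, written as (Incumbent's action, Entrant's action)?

(E1, Soft)

Work backward from Entrant's decision.
- E1: BR = Soft, leader payoff 11.
- E2: BR = Soft, leader payoff 3.
- E3: BR = Moderate, leader payoff 5.
- E4: BR = Soft, leader payoff 8.
- E5: BR = Soft, leader payoff 5.
Maximizing over 11, 3, 5, 8, 5, Incumbent chooses E1. Subgame-perfect outcome: (E1, Soft) with payoffs (11, 10).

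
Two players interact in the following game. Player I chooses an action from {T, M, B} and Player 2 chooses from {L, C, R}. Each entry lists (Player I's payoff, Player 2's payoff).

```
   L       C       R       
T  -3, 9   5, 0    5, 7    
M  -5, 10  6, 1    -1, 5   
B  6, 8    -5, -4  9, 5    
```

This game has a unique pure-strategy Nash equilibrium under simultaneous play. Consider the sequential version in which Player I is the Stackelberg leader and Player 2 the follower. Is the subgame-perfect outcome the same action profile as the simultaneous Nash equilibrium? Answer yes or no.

yes

Work backward from Player 2's decision.
- T: BR = L, leader payoff -3.
- M: BR = L, leader payoff -5.
- B: BR = L, leader payoff 6.
Player I's induced payoffs are -3, -5, 6, so Player I commits to B. Subgame-perfect outcome: (B, L) with payoffs (6, 8).
Now find the simultaneous Nash equilibrium.
Player I's best replies: L→B; C→M; R→B.
Player 2's best replies: T→L; M→L; B→L.
The unique mutual best reply is (B, L), giving (6, 8).
Sequential outcome (B, L) coincides with the Nash profile (B, L).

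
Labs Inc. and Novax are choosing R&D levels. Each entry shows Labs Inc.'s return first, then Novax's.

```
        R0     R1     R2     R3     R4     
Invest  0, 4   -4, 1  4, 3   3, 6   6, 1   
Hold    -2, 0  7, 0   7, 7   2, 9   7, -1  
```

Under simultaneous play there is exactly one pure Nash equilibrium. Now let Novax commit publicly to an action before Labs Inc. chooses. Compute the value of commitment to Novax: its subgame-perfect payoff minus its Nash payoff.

1

Solve by backward induction (Novax leads).
- R0 → Labs Inc. plays Invest (best of 0, -2); Novax gets 4.
- R1 → Labs Inc. plays Hold (best of -4, 7); Novax gets 0.
- R2 → Labs Inc. plays Hold (best of 4, 7); Novax gets 7.
- R3 → Labs Inc. plays Invest (best of 3, 2); Novax gets 6.
- R4 → Labs Inc. plays Hold (best of 6, 7); Novax gets -1.
Maximizing over 4, 0, 7, 6, -1, Novax chooses R2. Subgame-perfect outcome: (Hold, R2) with payoffs (7, 7).
Now find the simultaneous Nash equilibrium.
Labs Inc.'s best replies: R0→Invest; R1→Hold; R2→Hold; R3→Invest; R4→Hold.
Novax's best replies: Invest→R3; Hold→R3.
The unique mutual best reply is (Invest, R3), giving (3, 6).
Novax's commitment gain: 7 − 6 = 1.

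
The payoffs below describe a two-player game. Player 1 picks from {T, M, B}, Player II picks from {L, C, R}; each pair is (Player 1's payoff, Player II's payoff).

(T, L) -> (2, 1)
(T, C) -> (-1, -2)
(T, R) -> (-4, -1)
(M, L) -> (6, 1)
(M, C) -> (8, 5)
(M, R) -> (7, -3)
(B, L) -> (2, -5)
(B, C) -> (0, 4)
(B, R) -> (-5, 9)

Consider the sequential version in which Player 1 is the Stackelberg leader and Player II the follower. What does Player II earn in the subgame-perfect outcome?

Work backward from Player II's decision.
- T: BR = L, leader payoff 2.
- M: BR = C, leader payoff 8.
- B: BR = R, leader payoff -5.
Maximizing over 2, 8, -5, Player 1 chooses M. Subgame-perfect outcome: (M, C) with payoffs (8, 5).

5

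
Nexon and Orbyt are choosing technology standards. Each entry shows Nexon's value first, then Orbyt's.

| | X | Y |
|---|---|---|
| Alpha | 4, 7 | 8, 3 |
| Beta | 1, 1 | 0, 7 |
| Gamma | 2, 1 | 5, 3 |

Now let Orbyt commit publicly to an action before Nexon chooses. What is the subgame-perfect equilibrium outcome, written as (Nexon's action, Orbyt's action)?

(Alpha, X)

Nexon best-responds to each possible Orbyt move:
- X: Nexon compares 4, 1, 2 and picks Alpha; Orbyt would get 7.
- Y: Nexon compares 8, 0, 5 and picks Alpha; Orbyt would get 3.
Maximizing over 7, 3, Orbyt chooses X. Subgame-perfect outcome: (Alpha, X) with payoffs (4, 7).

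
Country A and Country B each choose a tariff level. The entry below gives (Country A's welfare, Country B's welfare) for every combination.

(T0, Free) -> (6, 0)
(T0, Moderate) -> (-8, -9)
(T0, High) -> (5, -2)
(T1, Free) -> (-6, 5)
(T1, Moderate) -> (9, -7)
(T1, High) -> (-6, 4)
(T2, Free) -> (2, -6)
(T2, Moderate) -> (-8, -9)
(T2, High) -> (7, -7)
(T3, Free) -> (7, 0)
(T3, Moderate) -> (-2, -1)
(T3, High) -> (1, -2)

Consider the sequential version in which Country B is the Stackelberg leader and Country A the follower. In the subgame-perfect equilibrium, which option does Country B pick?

Backward induction with Country B moving first.
- Free → Country A plays T3 (best of 6, -6, 2, 7); Country B gets 0.
- Moderate → Country A plays T1 (best of -8, 9, -8, -2); Country B gets -7.
- High → Country A plays T2 (best of 5, -6, 7, 1); Country B gets -7.
Maximizing over 0, -7, -7, Country B chooses Free. Subgame-perfect outcome: (T3, Free) with payoffs (7, 0).

Free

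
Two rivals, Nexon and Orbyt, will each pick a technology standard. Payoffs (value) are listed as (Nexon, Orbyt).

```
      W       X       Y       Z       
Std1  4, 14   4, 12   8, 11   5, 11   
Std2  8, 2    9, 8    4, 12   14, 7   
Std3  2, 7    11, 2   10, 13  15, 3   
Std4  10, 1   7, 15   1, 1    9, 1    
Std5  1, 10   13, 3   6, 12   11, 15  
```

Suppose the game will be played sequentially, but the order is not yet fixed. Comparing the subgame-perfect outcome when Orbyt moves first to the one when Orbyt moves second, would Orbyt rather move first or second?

If Nexon leads: Orbyt's best replies are Std1→W, Std2→Y, Std3→Y, Std4→X, Std5→Z; Nexon's induced payoffs 4, 4, 10, 7, 11; outcome (Std5, Z), payoffs (11, 15).
If Orbyt leads: Nexon's best replies are W→Std4, X→Std5, Y→Std3, Z→Std3; Orbyt's induced payoffs 1, 3, 13, 3; outcome (Std3, Y), payoffs (10, 13).
Orbyt gets 13 moving first and 15 moving second, so Orbyt prefers to move second.

second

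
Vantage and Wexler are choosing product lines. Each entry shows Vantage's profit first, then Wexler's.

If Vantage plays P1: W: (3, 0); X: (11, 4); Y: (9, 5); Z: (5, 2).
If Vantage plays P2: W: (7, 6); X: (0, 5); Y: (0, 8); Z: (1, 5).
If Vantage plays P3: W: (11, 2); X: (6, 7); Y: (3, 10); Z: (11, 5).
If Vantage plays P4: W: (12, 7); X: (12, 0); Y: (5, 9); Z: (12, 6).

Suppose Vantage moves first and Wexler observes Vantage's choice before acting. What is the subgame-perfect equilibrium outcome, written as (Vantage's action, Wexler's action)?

Work backward from Wexler's decision.
- P1 → Wexler plays Y (best of 0, 4, 5, 2); Vantage gets 9.
- P2 → Wexler plays Y (best of 6, 5, 8, 5); Vantage gets 0.
- P3 → Wexler plays Y (best of 2, 7, 10, 5); Vantage gets 3.
- P4 → Wexler plays Y (best of 7, 0, 9, 6); Vantage gets 5.
Vantage's induced payoffs are 9, 0, 3, 5, so Vantage commits to P1. Subgame-perfect outcome: (P1, Y) with payoffs (9, 5).

(P1, Y)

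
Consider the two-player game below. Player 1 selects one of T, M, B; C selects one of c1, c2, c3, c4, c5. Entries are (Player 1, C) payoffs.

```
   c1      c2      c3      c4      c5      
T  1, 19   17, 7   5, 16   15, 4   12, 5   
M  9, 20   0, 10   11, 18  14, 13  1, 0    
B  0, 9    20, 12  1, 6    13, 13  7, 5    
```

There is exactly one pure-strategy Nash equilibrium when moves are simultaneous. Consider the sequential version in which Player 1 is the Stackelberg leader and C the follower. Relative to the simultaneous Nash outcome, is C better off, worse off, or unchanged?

Backward induction with Player 1 moving first.
- T: C compares 19, 7, 16, 4, 5 and picks c1; Player 1 would get 1.
- M: C compares 20, 10, 18, 13, 0 and picks c1; Player 1 would get 9.
- B: C compares 9, 12, 6, 13, 5 and picks c4; Player 1 would get 13.
Player 1's induced payoffs are 1, 9, 13, so Player 1 commits to B. Subgame-perfect outcome: (B, c4) with payoffs (13, 13).
For the simultaneous game, intersect best replies.
Player 1's best replies: c1→M; c2→B; c3→M; c4→T; c5→T.
C's best replies: T→c1; M→c1; B→c4.
The unique mutual best reply is (M, c1), giving (9, 20).
C earns 13 sequentially versus 20 at the Nash outcome: worse off.

worse off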